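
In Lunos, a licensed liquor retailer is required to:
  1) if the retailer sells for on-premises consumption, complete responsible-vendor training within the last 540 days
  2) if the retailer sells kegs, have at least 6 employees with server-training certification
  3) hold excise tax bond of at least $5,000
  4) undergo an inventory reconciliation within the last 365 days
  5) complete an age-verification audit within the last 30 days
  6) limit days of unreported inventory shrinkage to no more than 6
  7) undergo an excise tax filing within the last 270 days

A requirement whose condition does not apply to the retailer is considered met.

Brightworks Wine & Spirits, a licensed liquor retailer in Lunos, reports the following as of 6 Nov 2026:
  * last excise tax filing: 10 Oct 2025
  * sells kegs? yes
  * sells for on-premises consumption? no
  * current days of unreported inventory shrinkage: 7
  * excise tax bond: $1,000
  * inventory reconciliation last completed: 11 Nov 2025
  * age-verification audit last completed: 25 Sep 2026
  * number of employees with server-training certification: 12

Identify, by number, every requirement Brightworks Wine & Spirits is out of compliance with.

3, 5, 6, 7

1. condition 'sells for on-premises consumption' does not hold → requirement n/a → met
2. condition 'sells kegs' holds; employees with server-training certification 12 ≥ 6 → met
3. excise tax bond $1,000 < $5,000 → not met
4. inventory reconciliation 360 days ago vs limit 365 → met
5. age-verification audit 42 days ago vs limit 30 → not met
6. days of unreported inventory shrinkage 7 > 6 → not met
7. excise tax filing 392 days ago vs limit 270 → not met
Not met: 3, 5, 6, 7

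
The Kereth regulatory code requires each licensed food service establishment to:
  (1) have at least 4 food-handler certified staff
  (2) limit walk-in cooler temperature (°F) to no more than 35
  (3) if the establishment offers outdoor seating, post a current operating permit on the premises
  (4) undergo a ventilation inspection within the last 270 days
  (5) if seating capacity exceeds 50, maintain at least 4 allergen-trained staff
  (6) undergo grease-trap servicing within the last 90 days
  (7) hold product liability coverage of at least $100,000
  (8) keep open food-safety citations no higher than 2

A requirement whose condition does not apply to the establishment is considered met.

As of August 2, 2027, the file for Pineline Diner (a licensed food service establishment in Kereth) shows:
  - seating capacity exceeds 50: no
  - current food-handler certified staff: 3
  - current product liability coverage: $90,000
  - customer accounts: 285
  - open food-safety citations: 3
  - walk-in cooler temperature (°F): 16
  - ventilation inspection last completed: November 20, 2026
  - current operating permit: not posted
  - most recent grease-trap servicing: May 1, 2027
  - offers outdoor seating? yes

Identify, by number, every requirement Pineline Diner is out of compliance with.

1. food-handler certified staff 3 < 4 → not met
2. walk-in cooler temperature (°F) 16 ≤ 35 → met
3. condition 'offers outdoor seating' holds; current operating permit absent → not met
4. ventilation inspection 255 days ago vs limit 270 → met
5. condition 'seating capacity exceeds 50' does not hold → requirement n/a → met
6. grease-trap servicing 93 days ago vs limit 90 → not met
7. product liability coverage $90,000 < $100,000 → not met
8. open food-safety citations 3 > 2 → not met
Not met: 1, 3, 6, 7, 8

1, 3, 6, 7, 8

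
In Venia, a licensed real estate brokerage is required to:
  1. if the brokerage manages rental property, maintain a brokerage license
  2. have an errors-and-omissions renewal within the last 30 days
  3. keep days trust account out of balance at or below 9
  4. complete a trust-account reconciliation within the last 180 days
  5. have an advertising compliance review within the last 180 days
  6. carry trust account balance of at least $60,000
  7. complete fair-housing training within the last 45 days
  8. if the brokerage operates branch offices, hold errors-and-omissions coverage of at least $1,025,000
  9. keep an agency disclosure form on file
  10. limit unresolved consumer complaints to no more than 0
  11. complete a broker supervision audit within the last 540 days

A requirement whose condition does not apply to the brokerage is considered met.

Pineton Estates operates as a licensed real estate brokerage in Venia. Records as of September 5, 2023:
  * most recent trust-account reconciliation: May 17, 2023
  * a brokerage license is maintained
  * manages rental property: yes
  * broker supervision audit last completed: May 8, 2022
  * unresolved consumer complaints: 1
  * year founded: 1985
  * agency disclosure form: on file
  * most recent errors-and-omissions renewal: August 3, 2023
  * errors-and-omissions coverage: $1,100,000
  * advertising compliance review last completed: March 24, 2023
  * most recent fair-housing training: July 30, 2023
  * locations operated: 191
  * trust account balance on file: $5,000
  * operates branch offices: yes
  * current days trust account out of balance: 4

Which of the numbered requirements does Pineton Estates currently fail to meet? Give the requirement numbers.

2, 6, 10

1. condition 'manages rental property' holds; brokerage license present → met
2. errors-and-omissions renewal 33 days ago vs limit 30 → not met
3. days trust account out of balance 4 ≤ 9 → met
4. trust-account reconciliation 111 days ago vs limit 180 → met
5. advertising compliance review 165 days ago vs limit 180 → met
6. trust account balance $5,000 < $60,000 → not met
7. fair-housing training 37 days ago vs limit 45 → met
8. condition 'operates branch offices' holds; errors-and-omissions coverage $1,100,000 ≥ $1,025,000 → met
9. agency disclosure form present → met
10. unresolved consumer complaints 1 > 0 → not met
11. broker supervision audit 485 days ago vs limit 540 → met
Not met: 2, 6, 10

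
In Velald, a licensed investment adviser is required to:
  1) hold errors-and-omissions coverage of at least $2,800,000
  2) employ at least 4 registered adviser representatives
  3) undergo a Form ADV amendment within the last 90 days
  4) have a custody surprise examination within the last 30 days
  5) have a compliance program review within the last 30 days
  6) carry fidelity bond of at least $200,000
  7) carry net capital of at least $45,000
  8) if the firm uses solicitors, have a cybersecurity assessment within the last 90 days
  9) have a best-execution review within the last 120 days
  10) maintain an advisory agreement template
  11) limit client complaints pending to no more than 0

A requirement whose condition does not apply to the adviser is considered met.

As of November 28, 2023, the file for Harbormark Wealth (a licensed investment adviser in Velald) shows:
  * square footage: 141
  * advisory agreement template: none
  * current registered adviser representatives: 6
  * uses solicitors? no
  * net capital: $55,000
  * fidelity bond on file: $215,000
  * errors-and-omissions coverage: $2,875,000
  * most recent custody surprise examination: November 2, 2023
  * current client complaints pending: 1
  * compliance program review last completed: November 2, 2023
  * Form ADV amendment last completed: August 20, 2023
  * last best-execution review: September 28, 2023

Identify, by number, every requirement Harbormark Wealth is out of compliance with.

1. errors-and-omissions coverage $2,875,000 ≥ $2,800,000 → met
2. registered adviser representatives 6 ≥ 4 → met
3. Form ADV amendment 100 days ago vs limit 90 → not met
4. custody surprise examination 26 days ago vs limit 30 → met
5. compliance program review 26 days ago vs limit 30 → met
6. fidelity bond $215,000 ≥ $200,000 → met
7. net capital $55,000 ≥ $45,000 → met
8. condition 'uses solicitors' does not hold → requirement n/a → met
9. best-execution review 61 days ago vs limit 120 → met
10. advisory agreement template absent → not met
11. client complaints pending 1 > 0 → not met
Not met: 3, 10, 11

3, 10, 11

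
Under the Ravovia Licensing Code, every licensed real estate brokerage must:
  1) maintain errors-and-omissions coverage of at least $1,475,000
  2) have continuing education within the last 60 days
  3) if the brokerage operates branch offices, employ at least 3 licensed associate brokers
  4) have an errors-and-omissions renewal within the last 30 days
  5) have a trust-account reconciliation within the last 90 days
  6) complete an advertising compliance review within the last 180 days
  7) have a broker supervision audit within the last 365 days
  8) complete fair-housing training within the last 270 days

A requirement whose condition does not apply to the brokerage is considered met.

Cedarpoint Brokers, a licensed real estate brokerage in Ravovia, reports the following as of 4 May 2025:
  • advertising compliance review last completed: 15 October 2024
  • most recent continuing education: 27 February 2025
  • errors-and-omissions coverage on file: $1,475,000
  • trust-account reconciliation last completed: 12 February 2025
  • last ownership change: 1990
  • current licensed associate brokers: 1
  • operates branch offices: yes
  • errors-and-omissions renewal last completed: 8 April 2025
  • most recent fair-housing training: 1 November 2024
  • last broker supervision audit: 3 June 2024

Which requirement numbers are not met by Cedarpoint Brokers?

2, 3, 6

1. errors-and-omissions coverage $1,475,000 ≥ $1,475,000 → met
2. continuing education 66 days ago vs limit 60 → not met
3. condition 'operates branch offices' holds; licensed associate brokers 1 < 3 → not met
4. errors-and-omissions renewal 26 days ago vs limit 30 → met
5. trust-account reconciliation 81 days ago vs limit 90 → met
6. advertising compliance review 201 days ago vs limit 180 → not met
7. broker supervision audit 335 days ago vs limit 365 → met
8. fair-housing training 184 days ago vs limit 270 → met
Not met: 2, 3, 6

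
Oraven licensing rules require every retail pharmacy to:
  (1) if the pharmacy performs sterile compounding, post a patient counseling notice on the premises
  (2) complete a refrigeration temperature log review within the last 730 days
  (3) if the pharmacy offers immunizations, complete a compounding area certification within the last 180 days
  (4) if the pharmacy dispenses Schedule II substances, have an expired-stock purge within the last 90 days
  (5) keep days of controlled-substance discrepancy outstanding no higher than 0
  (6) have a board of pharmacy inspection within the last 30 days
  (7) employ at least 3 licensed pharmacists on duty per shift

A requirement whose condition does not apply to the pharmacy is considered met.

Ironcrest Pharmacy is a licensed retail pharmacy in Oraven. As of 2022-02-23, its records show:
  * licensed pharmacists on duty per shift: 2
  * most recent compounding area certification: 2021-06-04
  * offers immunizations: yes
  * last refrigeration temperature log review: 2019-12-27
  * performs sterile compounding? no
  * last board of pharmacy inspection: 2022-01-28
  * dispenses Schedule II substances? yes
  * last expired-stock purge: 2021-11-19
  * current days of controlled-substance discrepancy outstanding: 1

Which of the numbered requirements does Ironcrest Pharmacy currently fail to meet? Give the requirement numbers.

2, 3, 4, 5, 7

1. condition 'performs sterile compounding' does not hold → requirement n/a → met
2. refrigeration temperature log review 789 days ago vs limit 730 → not met
3. condition 'offers immunizations' holds; compounding area certification 264 days ago vs limit 180 → not met
4. condition 'dispenses Schedule II substances' holds; expired-stock purge 96 days ago vs limit 90 → not met
5. days of controlled-substance discrepancy outstanding 1 > 0 → not met
6. board of pharmacy inspection 26 days ago vs limit 30 → met
7. licensed pharmacists on duty per shift 2 < 3 → not met
Not met: 2, 3, 4, 5, 7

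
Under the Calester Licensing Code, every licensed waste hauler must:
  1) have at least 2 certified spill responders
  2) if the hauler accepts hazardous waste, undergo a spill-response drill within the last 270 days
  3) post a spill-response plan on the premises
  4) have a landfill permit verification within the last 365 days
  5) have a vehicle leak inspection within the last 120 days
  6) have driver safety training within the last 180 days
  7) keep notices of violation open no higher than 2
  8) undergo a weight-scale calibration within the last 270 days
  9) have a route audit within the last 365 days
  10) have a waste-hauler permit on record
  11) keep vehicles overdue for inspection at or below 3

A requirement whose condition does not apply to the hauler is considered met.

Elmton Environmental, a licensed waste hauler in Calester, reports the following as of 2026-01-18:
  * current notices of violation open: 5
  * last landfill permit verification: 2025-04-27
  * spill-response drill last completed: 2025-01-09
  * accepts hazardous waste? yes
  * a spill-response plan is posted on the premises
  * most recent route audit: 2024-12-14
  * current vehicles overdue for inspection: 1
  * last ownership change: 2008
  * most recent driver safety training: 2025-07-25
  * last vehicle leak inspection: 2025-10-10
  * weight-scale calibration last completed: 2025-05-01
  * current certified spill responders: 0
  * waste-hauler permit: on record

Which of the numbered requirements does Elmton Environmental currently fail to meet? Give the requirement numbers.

1, 2, 7, 9

1. certified spill responders 0 < 2 → not met
2. condition 'accepts hazardous waste' holds; spill-response drill 374 days ago vs limit 270 → not met
3. spill-response plan present → met
4. landfill permit verification 266 days ago vs limit 365 → met
5. vehicle leak inspection 100 days ago vs limit 120 → met
6. driver safety training 177 days ago vs limit 180 → met
7. notices of violation open 5 > 2 → not met
8. weight-scale calibration 262 days ago vs limit 270 → met
9. route audit 400 days ago vs limit 365 → not met
10. waste-hauler permit present → met
11. vehicles overdue for inspection 1 ≤ 3 → met
Not met: 1, 2, 7, 9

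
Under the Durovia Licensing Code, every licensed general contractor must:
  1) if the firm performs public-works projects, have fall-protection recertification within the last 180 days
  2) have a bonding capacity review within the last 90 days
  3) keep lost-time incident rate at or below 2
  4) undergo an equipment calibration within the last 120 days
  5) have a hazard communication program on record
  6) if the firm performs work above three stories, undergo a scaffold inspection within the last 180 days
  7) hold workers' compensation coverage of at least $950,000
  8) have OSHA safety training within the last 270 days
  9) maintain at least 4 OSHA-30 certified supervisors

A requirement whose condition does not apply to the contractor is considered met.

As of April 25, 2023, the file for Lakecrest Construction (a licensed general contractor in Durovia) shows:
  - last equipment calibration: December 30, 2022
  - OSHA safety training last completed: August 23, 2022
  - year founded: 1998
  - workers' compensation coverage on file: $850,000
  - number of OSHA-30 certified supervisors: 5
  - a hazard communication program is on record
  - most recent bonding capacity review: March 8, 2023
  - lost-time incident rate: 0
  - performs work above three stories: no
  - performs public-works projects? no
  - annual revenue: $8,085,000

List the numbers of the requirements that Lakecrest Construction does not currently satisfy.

1. condition 'performs public-works projects' does not hold → requirement n/a → met
2. bonding capacity review 48 days ago vs limit 90 → met
3. lost-time incident rate 0 ≤ 2 → met
4. equipment calibration 116 days ago vs limit 120 → met
5. hazard communication program present → met
6. condition 'performs work above three stories' does not hold → requirement n/a → met
7. workers' compensation coverage $850,000 < $950,000 → not met
8. OSHA safety training 245 days ago vs limit 270 → met
9. OSHA-30 certified supervisors 5 ≥ 4 → met
Not met: 7

7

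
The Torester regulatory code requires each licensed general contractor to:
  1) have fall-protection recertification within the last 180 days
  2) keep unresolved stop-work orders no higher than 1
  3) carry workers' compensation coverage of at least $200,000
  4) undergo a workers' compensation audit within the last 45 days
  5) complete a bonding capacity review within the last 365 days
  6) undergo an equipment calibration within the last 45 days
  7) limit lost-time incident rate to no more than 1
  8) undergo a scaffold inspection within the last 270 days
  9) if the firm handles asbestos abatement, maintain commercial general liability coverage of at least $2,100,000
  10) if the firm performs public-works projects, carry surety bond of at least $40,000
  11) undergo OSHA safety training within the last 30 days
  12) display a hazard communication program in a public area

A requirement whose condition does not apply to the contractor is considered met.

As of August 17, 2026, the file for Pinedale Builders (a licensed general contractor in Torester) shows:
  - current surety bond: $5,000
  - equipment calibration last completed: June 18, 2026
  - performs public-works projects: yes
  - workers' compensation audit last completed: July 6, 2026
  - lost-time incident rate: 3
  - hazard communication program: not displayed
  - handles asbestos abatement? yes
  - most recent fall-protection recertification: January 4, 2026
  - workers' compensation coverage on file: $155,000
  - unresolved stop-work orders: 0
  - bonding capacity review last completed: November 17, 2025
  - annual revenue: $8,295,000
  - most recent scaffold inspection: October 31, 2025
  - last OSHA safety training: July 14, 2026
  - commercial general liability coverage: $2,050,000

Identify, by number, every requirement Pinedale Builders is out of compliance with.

1. fall-protection recertification 225 days ago vs limit 180 → not met
2. unresolved stop-work orders 0 ≤ 1 → met
3. workers' compensation coverage $155,000 < $200,000 → not met
4. workers' compensation audit 42 days ago vs limit 45 → met
5. bonding capacity review 273 days ago vs limit 365 → met
6. equipment calibration 60 days ago vs limit 45 → not met
7. lost-time incident rate 3 > 1 → not met
8. scaffold inspection 290 days ago vs limit 270 → not met
9. condition 'handles asbestos abatement' holds; commercial general liability coverage $2,050,000 < $2,100,000 → not met
10. condition 'performs public-works projects' holds; surety bond $5,000 < $40,000 → not met
11. OSHA safety training 34 days ago vs limit 30 → not met
12. hazard communication program absent → not met
Not met: 1, 3, 6, 7, 8, 9, 10, 11, 12

1, 3, 6, 7, 8, 9, 10, 11, 12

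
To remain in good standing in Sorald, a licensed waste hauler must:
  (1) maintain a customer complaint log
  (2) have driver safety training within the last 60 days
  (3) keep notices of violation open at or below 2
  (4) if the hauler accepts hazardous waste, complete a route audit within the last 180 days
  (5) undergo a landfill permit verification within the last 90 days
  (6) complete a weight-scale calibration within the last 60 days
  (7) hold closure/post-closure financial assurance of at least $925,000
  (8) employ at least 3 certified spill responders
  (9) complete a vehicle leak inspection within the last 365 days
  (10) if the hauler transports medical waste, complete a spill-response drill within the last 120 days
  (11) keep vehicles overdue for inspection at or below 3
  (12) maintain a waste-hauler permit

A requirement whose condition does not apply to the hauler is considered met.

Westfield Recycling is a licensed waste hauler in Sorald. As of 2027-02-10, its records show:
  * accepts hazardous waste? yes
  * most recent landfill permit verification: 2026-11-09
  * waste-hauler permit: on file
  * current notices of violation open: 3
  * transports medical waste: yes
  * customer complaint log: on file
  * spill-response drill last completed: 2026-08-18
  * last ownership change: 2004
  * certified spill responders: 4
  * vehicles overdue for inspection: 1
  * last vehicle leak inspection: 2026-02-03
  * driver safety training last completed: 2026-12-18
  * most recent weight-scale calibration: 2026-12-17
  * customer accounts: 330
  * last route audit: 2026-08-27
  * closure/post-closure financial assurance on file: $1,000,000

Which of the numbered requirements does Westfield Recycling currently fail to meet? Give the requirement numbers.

3, 5, 9, 10

1. customer complaint log present → met
2. driver safety training 54 days ago vs limit 60 → met
3. notices of violation open 3 > 2 → not met
4. condition 'accepts hazardous waste' holds; route audit 167 days ago vs limit 180 → met
5. landfill permit verification 93 days ago vs limit 90 → not met
6. weight-scale calibration 55 days ago vs limit 60 → met
7. closure/post-closure financial assurance $1,000,000 ≥ $925,000 → met
8. certified spill responders 4 ≥ 3 → met
9. vehicle leak inspection 372 days ago vs limit 365 → not met
10. condition 'transports medical waste' holds; spill-response drill 176 days ago vs limit 120 → not met
11. vehicles overdue for inspection 1 ≤ 3 → met
12. waste-hauler permit present → met
Not met: 3, 5, 9, 10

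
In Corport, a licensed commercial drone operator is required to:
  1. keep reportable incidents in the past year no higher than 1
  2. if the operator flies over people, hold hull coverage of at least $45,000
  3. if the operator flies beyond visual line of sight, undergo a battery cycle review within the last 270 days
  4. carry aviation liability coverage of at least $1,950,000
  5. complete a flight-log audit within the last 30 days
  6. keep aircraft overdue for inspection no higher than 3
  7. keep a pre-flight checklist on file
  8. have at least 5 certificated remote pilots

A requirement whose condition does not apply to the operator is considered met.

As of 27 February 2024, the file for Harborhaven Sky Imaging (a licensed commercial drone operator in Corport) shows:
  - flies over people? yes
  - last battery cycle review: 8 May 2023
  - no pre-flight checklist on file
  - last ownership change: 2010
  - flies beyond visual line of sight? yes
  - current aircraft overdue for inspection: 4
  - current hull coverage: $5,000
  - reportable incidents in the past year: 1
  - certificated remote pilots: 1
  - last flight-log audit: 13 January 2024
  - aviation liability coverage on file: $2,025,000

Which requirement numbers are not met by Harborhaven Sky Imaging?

2, 3, 5, 6, 7, 8

1. reportable incidents in the past year 1 ≤ 1 → met
2. condition 'flies over people' holds; hull coverage $5,000 < $45,000 → not met
3. condition 'flies beyond visual line of sight' holds; battery cycle review 295 days ago vs limit 270 → not met
4. aviation liability coverage $2,025,000 ≥ $1,950,000 → met
5. flight-log audit 45 days ago vs limit 30 → not met
6. aircraft overdue for inspection 4 > 3 → not met
7. pre-flight checklist absent → not met
8. certificated remote pilots 1 < 5 → not met
Not met: 2, 3, 5, 6, 7, 8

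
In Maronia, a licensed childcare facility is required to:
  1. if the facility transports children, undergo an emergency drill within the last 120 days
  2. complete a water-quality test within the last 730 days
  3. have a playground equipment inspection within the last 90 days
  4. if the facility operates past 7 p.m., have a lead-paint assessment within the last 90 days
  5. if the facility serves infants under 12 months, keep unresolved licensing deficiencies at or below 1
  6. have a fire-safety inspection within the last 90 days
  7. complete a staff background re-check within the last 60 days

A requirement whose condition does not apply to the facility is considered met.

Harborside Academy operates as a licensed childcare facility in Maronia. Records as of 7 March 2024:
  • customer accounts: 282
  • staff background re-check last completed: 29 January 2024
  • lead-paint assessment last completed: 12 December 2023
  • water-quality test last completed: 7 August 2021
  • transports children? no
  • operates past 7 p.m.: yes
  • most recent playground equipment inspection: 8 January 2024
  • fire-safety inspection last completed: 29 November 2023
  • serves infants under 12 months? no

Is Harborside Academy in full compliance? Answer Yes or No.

1. condition 'transports children' does not hold → requirement n/a → met
2. water-quality test 943 days ago vs limit 730 → not met
3. playground equipment inspection 59 days ago vs limit 90 → met
4. condition 'operates past 7 p.m.' holds; lead-paint assessment 86 days ago vs limit 90 → met
5. condition 'serves infants under 12 months' does not hold → requirement n/a → met
6. fire-safety inspection 99 days ago vs limit 90 → not met
7. staff background re-check 38 days ago vs limit 60 → met
Not met: 2, 6

No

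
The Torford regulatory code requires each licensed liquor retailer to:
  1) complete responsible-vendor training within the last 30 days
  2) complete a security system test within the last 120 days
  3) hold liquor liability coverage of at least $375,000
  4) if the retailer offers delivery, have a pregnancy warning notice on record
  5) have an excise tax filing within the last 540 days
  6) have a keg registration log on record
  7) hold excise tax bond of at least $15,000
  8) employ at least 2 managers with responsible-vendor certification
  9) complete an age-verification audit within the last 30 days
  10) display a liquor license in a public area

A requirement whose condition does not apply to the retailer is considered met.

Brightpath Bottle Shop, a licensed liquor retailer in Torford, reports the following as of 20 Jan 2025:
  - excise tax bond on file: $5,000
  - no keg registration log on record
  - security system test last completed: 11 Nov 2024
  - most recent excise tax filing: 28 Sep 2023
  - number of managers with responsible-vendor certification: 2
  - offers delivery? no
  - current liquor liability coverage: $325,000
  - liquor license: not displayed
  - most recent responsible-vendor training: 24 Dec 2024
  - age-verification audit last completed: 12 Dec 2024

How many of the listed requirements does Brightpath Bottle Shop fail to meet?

5

1. responsible-vendor training 27 days ago vs limit 30 → met
2. security system test 70 days ago vs limit 120 → met
3. liquor liability coverage $325,000 < $375,000 → not met
4. condition 'offers delivery' does not hold → requirement n/a → met
5. excise tax filing 480 days ago vs limit 540 → met
6. keg registration log absent → not met
7. excise tax bond $5,000 < $15,000 → not met
8. managers with responsible-vendor certification 2 ≥ 2 → met
9. age-verification audit 39 days ago vs limit 30 → not met
10. liquor license absent → not met
Not met: 5 of 10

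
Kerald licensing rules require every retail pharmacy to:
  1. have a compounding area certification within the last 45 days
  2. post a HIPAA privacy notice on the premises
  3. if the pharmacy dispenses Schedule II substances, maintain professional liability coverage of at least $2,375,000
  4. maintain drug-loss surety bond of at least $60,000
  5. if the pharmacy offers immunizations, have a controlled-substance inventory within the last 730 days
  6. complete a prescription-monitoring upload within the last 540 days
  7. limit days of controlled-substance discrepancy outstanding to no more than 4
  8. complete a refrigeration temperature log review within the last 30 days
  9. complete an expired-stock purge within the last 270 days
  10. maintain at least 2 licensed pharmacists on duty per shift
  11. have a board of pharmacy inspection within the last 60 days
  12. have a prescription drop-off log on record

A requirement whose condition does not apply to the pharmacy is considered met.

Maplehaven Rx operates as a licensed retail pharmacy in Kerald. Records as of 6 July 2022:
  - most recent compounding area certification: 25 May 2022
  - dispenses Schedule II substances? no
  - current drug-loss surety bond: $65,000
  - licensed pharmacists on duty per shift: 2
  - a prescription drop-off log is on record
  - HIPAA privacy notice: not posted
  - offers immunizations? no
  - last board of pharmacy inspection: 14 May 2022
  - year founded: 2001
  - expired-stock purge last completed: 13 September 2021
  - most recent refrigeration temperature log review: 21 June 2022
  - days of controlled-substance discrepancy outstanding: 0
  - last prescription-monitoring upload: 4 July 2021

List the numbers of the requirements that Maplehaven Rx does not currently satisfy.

1. compounding area certification 42 days ago vs limit 45 → met
2. HIPAA privacy notice absent → not met
3. condition 'dispenses Schedule II substances' does not hold → requirement n/a → met
4. drug-loss surety bond $65,000 ≥ $60,000 → met
5. condition 'offers immunizations' does not hold → requirement n/a → met
6. prescription-monitoring upload 367 days ago vs limit 540 → met
7. days of controlled-substance discrepancy outstanding 0 ≤ 4 → met
8. refrigeration temperature log review 15 days ago vs limit 30 → met
9. expired-stock purge 296 days ago vs limit 270 → not met
10. licensed pharmacists on duty per shift 2 ≥ 2 → met
11. board of pharmacy inspection 53 days ago vs limit 60 → met
12. prescription drop-off log present → met
Not met: 2, 9

2, 9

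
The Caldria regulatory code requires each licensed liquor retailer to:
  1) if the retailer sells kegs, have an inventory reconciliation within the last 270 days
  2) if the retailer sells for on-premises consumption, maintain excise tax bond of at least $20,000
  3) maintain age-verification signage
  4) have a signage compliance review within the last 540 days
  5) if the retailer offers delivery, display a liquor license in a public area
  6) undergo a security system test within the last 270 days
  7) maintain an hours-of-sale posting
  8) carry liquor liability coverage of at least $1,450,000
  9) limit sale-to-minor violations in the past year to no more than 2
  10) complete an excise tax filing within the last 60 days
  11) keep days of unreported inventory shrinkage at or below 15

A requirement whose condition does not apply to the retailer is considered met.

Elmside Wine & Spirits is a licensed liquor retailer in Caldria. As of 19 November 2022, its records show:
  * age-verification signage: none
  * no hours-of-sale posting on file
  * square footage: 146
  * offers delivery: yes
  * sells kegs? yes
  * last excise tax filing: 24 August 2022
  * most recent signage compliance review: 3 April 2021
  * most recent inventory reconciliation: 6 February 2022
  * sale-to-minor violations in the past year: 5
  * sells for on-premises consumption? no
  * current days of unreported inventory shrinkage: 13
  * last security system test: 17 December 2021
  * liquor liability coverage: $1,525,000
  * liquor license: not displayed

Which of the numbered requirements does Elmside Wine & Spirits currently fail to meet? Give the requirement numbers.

1. condition 'sells kegs' holds; inventory reconciliation 286 days ago vs limit 270 → not met
2. condition 'sells for on-premises consumption' does not hold → requirement n/a → met
3. age-verification signage absent → not met
4. signage compliance review 595 days ago vs limit 540 → not met
5. condition 'offers delivery' holds; liquor license absent → not met
6. security system test 337 days ago vs limit 270 → not met
7. hours-of-sale posting absent → not met
8. liquor liability coverage $1,525,000 ≥ $1,450,000 → met
9. sale-to-minor violations in the past year 5 > 2 → not met
10. excise tax filing 87 days ago vs limit 60 → not met
11. days of unreported inventory shrinkage 13 ≤ 15 → met
Not met: 1, 3, 4, 5, 6, 7, 9, 10

1, 3, 4, 5, 6, 7, 9, 10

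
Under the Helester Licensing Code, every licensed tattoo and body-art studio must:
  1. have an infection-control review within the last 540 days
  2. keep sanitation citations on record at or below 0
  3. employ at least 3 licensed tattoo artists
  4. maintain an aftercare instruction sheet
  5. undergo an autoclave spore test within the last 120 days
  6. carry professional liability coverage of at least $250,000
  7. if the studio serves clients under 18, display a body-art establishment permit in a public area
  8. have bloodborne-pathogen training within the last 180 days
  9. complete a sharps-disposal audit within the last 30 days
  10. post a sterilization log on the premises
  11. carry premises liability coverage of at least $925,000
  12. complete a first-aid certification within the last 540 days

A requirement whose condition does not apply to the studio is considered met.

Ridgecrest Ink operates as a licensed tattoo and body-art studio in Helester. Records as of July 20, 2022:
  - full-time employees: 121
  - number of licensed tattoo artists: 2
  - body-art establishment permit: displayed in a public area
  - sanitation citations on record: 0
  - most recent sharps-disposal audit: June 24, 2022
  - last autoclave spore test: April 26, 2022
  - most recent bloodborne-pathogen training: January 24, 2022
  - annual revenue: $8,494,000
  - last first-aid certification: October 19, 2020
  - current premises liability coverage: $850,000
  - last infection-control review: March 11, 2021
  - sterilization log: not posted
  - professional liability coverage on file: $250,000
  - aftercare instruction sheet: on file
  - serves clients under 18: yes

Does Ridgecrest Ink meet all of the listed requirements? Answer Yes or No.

1. infection-control review 496 days ago vs limit 540 → met
2. sanitation citations on record 0 ≤ 0 → met
3. licensed tattoo artists 2 < 3 → not met
4. aftercare instruction sheet present → met
5. autoclave spore test 85 days ago vs limit 120 → met
6. professional liability coverage $250,000 ≥ $250,000 → met
7. condition 'serves clients under 18' holds; body-art establishment permit present → met
8. bloodborne-pathogen training 177 days ago vs limit 180 → met
9. sharps-disposal audit 26 days ago vs limit 30 → met
10. sterilization log absent → not met
11. premises liability coverage $850,000 < $925,000 → not met
12. first-aid certification 639 days ago vs limit 540 → not met
Not met: 3, 10, 11, 12

No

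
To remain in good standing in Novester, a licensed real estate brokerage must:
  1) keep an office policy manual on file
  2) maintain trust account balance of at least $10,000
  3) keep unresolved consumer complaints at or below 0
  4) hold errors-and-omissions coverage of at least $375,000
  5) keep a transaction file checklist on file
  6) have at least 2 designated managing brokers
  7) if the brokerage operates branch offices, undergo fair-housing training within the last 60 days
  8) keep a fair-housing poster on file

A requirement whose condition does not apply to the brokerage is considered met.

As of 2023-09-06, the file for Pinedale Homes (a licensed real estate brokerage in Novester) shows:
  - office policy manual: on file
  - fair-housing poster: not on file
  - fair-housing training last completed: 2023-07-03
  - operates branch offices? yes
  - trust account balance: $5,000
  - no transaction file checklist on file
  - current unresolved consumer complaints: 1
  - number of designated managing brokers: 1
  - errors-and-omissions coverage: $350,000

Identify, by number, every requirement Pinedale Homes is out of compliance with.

1. office policy manual present → met
2. trust account balance $5,000 < $10,000 → not met
3. unresolved consumer complaints 1 > 0 → not met
4. errors-and-omissions coverage $350,000 < $375,000 → not met
5. transaction file checklist absent → not met
6. designated managing brokers 1 < 2 → not met
7. condition 'operates branch offices' holds; fair-housing training 65 days ago vs limit 60 → not met
8. fair-housing poster absent → not met
Not met: 2, 3, 4, 5, 6, 7, 8

2, 3, 4, 5, 6, 7, 8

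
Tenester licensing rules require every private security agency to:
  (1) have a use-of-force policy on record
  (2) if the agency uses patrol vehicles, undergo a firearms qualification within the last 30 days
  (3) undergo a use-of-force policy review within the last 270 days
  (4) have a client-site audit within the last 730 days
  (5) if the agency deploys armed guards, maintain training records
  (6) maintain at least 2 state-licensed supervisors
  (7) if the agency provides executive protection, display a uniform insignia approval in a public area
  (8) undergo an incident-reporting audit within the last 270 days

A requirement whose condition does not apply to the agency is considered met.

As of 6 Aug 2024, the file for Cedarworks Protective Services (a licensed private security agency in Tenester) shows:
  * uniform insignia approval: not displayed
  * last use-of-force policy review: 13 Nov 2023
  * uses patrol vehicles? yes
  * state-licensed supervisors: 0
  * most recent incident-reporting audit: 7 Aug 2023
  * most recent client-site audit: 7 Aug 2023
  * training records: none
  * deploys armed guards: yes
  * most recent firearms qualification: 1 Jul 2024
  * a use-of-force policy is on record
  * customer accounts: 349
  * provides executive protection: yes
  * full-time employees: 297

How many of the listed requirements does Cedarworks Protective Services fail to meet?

5

1. use-of-force policy present → met
2. condition 'uses patrol vehicles' holds; firearms qualification 36 days ago vs limit 30 → not met
3. use-of-force policy review 267 days ago vs limit 270 → met
4. client-site audit 365 days ago vs limit 730 → met
5. condition 'deploys armed guards' holds; training records absent → not met
6. state-licensed supervisors 0 < 2 → not met
7. condition 'provides executive protection' holds; uniform insignia approval absent → not met
8. incident-reporting audit 365 days ago vs limit 270 → not met
Not met: 5 of 8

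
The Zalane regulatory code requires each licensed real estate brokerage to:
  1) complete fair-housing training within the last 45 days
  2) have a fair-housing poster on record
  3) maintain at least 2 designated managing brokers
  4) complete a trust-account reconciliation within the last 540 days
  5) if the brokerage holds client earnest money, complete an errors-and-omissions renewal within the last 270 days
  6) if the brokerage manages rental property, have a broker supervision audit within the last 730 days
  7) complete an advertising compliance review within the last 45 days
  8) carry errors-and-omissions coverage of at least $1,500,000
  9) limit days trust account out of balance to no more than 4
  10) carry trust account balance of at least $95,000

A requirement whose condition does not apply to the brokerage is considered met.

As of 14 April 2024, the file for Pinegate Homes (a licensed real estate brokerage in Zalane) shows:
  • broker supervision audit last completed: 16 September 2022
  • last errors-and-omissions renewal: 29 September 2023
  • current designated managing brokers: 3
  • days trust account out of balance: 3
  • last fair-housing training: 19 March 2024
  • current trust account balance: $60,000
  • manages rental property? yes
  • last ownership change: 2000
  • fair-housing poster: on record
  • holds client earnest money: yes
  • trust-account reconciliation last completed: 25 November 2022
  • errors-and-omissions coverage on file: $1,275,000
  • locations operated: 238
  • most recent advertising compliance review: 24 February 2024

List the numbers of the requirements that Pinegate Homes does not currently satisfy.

7, 8, 10

1. fair-housing training 26 days ago vs limit 45 → met
2. fair-housing poster present → met
3. designated managing brokers 3 ≥ 2 → met
4. trust-account reconciliation 506 days ago vs limit 540 → met
5. condition 'holds client earnest money' holds; errors-and-omissions renewal 198 days ago vs limit 270 → met
6. condition 'manages rental property' holds; broker supervision audit 576 days ago vs limit 730 → met
7. advertising compliance review 50 days ago vs limit 45 → not met
8. errors-and-omissions coverage $1,275,000 < $1,500,000 → not met
9. days trust account out of balance 3 ≤ 4 → met
10. trust account balance $60,000 < $95,000 → not met
Not met: 7, 8, 10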